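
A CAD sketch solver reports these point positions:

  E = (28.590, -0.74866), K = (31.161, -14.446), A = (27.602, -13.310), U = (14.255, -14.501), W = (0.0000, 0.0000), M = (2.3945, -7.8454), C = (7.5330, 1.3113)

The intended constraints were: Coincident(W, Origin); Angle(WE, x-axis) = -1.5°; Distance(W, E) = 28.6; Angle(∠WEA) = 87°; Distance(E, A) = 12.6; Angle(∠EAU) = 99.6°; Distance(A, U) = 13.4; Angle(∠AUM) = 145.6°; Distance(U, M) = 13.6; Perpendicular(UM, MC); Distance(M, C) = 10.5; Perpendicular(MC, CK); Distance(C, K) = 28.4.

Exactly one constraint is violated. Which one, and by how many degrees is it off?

Perpendicular(MC, CK) — off by 4.40°.

W = (0.00, 0.00) ✓; WE at -1.500° ✓; |WE| = 28.60 ✓; ∠WEA = 87.00° ✓; |EA| = 12.60 ✓; ∠EAU = 99.60° ✓; |AU| = 13.40 ✓; ∠AUM = 145.6° ✓; |UM| = 13.60 ✓; ∠(UM, MC) = 90.00° ✓; |MC| = 10.50 ✓; ∠(MC, CK) = 94.40° ✗; |CK| = 28.40 ✓.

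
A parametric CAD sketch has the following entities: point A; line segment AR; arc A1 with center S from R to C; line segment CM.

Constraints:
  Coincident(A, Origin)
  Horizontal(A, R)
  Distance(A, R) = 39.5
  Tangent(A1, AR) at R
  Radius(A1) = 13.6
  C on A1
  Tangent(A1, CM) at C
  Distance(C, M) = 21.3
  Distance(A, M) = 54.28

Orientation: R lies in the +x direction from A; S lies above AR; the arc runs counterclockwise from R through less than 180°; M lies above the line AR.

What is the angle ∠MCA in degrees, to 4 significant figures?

77.07°

Checks: A = (0.00, 0.00) ✓; |SC| = 13.60 ✓; ∠(SC, CM) = 90.00° ✓; |CM| = 21.30 ✓; |AM| = 54.28 ✓.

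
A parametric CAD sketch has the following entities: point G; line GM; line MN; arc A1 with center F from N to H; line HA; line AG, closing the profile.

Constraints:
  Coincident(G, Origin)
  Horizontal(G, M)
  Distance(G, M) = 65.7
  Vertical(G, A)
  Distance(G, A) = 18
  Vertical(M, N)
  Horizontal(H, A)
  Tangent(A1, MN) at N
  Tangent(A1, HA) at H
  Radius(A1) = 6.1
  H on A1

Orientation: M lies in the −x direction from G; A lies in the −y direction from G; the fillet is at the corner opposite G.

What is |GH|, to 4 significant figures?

62.26

G is at the origin; GM is horizontal with |GM| = 65.7 and M on the −x side, so M = (-65.70, 0.000). GA is vertical with |GA| = 18.0 and A on the −y side, so A = (0.000, -18.00). The virtual corner opposite G is at (-65.70, -18.00). Since A1 is tangent to MN there, FN ⟂ MN and tangency of A1 to HA means the radius FH is perpendicular to HA, with radius 6.1, so the center F sits 6.1 in from both sides at F = (-59.60, -11.90). That places the tangent points at N = (-65.70, -11.90) on MN and H = (-59.60, -18.00) on HA. Then |GH| = |H − G| = 62.26.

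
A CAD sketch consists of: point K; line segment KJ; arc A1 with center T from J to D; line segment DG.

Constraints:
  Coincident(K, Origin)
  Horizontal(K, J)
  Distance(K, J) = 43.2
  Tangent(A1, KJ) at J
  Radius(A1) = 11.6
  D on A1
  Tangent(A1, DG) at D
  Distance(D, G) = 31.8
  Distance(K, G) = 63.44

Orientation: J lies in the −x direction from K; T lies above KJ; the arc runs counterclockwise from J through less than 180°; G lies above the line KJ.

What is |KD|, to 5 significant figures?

36.131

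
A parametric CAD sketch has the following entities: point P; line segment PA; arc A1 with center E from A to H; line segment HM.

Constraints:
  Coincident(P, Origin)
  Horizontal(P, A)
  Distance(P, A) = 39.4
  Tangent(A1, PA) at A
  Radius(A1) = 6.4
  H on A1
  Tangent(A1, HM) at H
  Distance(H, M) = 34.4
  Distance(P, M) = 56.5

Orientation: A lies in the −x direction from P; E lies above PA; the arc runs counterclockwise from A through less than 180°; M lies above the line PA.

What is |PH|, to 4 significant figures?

33.90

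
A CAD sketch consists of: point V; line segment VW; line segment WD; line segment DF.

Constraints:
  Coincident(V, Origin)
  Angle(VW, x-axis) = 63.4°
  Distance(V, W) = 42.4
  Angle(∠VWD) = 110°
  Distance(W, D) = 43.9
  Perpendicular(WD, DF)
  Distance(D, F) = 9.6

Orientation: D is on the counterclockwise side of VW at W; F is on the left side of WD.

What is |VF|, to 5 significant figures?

65.768

V is at the origin; VW runs at 63.4° with length 42.4, so W = 42.4·(cos 63.4°, sin 63.4°) = (18.985, 37.912). ∠VWD = 110.0°, so WD runs at 63.4° + (180° − 110.0°) = 133.40° from the x-axis; with |WD| = 43.9, D = W + 43.9·(cos 133.40°, sin 133.40°) = (-11.178, 69.809). WD is perpendicular to DF; with |DF| = 9.6 on the left of WD, F = D + 9.6·(-0.72657, -0.68709) = (-18.153, 63.213). Then |VF| = |F − V| = 65.768.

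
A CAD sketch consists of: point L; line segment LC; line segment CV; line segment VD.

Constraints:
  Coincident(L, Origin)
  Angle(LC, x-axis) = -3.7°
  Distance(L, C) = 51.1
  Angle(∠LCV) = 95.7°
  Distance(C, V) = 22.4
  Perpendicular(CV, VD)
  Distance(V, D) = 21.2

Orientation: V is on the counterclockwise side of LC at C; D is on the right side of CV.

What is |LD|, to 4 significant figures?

77.11

∠LCV = 95.7°, so CV runs at -3.7° + (180° − 95.7°) = 80.60° from the x-axis; with |CV| = 22.4, V = C + 22.4·(cos 80.60°, sin 80.60°) = (54.65, 18.80). The perpendicularity gives VD at right angles to CV; with |VD| = 21.2 on the right of CV, D = V + 21.2·(0.9866, -0.1633) = (75.57, 15.34). Then |LD| = |D − L| = 77.11.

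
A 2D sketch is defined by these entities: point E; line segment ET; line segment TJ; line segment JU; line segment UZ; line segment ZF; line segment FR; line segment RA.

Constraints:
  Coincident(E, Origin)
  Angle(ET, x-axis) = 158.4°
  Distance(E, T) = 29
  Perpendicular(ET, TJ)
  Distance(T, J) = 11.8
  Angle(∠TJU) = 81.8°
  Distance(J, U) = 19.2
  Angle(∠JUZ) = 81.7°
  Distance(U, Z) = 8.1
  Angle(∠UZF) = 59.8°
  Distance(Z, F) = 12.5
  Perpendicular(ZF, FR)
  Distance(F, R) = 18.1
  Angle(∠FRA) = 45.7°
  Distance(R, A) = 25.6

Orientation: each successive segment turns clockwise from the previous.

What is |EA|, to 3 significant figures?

8.61

ZF is perpendicular to FR, so FR runs at 21.7°; with |FR| = 18.1, R = (1.24, 24.0). ∠FRA = 45.7° gives RA at -113° from the x-axis; with |RA| = 25.6, A = (-8.60, 0.403). Then |EA| = |A − E| = 8.61.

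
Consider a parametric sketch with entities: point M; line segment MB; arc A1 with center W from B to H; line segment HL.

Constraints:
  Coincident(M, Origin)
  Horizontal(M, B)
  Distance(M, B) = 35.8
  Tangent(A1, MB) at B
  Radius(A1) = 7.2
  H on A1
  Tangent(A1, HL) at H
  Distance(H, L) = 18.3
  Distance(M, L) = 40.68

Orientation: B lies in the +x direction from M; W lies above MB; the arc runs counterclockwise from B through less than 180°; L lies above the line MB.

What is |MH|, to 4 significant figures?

43.19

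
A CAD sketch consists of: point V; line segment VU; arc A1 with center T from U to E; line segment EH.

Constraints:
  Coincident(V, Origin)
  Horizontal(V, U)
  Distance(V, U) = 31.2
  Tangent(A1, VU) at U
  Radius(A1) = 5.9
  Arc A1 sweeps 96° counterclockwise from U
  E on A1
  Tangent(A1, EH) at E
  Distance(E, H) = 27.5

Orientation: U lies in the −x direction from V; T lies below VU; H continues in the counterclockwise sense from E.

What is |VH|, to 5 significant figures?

48.126

On A1, U sits at bearing 90° from T; a 96° counterclockwise sweep puts E at bearing 186°, so E = T + 5.9·(cos 186°, sin 186°) = (-37.068, -6.5167). The tangent condition forces TE to be normal to EH, so EH runs along (−sin 186°, cos 186°); with |EH| = 27.5, H = (-34.193, -33.866). Then |VH| = |H − V| = 48.126.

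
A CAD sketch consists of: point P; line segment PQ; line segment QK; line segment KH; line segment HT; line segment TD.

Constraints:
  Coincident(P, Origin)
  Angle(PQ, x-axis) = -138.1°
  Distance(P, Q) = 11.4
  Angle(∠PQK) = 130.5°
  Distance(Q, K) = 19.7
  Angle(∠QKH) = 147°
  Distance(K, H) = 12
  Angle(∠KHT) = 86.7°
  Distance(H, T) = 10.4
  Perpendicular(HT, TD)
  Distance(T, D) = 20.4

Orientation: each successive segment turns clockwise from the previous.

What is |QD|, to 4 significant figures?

7.709

∠KHT = 86.7° gives HT at 46.10° from the x-axis; with |HT| = 10.4, T = (-29.91, 10.30). HT ⟂ TD, so TD runs at -43.90°; with |TD| = 20.4, D = (-15.21, -3.850). Then |QD| = |D − Q| = 7.709.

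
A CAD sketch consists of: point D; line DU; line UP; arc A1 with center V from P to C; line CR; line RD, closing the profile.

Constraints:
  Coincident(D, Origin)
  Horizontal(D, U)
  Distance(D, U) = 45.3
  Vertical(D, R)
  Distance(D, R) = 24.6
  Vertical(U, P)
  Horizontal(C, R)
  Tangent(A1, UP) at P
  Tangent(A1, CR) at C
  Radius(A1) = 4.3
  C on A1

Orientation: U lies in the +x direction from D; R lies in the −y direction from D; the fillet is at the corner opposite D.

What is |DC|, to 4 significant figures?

47.81

The virtual corner opposite D is at (45.30, -24.60). Tangency of A1 to UP means the radius VP is perpendicular to UP and since A1 is tangent to CR there, VC ⟂ CR, with radius 4.3, so the center V sits 4.3 in from both sides at V = (41.00, -20.30). That places the tangent points at P = (45.30, -20.30) on UP and C = (41.00, -24.60) on CR. Then |DC| = |C − D| = 47.81.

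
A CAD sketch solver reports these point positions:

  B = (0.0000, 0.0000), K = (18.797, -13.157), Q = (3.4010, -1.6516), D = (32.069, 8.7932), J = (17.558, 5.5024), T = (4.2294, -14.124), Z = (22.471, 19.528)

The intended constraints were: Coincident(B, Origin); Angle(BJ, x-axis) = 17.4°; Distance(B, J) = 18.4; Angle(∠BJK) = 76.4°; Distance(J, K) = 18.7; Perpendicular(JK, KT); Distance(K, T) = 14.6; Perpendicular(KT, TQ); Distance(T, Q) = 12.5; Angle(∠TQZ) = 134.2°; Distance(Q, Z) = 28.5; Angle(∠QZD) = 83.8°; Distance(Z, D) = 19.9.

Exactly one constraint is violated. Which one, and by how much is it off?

Distance(Z, D) = 19.9 — off by 5.50.

B = (0.00, 0.00) ✓; BJ at 17.40° ✓; |BJ| = 18.40 ✓; ∠BJK = 76.40° ✓; |JK| = 18.70 ✓; ∠(JK, KT) = 90.00° ✓; |KT| = 14.60 ✓; ∠(KT, TQ) = 90.00° ✓; |TQ| = 12.50 ✓; ∠TQZ = 134.2° ✓; |QZ| = 28.50 ✓; ∠QZD = 83.80° ✓; |ZD| = 14.40 ✗.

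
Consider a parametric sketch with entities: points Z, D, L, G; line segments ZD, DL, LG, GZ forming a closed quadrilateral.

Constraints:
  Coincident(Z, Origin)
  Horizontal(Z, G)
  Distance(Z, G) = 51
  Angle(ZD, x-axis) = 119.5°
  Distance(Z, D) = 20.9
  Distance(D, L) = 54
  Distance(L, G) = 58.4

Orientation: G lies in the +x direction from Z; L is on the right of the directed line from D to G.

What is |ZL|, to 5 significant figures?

34.194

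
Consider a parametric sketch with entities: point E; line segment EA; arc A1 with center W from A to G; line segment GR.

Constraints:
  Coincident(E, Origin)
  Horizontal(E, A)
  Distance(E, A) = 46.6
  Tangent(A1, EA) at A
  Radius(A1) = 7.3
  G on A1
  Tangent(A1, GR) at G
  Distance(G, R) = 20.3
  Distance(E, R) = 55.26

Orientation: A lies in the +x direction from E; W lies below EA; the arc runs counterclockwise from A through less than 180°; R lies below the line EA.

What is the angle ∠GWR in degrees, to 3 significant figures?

70.2°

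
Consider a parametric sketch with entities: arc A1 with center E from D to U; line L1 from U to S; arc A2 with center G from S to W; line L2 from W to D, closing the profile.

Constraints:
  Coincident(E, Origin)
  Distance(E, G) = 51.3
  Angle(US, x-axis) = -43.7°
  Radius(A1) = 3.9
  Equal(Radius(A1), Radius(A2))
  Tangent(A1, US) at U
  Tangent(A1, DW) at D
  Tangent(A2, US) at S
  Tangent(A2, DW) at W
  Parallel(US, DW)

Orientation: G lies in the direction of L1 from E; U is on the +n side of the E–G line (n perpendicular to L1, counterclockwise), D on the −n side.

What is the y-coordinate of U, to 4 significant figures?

2.820

E is at the origin and G lies 51.3 along u from E, so G = 51.3·u = (37.09, -35.44). Tangency of A1 to both parallel lines with radius 3.9 puts U and D at E ± 3.9·n: U = (2.694, 2.820), D = (-2.694, -2.820). So U.y = 2.820.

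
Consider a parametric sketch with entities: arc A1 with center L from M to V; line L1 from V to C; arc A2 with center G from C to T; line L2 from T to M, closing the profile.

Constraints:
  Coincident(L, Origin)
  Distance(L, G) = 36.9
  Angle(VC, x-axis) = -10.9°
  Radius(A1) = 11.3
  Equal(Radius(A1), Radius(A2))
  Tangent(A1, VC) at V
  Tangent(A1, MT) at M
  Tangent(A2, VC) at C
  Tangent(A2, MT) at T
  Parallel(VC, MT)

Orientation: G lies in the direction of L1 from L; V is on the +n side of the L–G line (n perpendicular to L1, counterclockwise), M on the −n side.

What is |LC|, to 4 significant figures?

38.59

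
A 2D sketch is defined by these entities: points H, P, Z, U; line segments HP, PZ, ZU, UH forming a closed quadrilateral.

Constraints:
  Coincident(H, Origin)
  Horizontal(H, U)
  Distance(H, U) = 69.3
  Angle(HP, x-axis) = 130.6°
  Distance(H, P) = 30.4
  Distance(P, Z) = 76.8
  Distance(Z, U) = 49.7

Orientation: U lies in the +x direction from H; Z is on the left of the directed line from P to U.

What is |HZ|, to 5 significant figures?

70.992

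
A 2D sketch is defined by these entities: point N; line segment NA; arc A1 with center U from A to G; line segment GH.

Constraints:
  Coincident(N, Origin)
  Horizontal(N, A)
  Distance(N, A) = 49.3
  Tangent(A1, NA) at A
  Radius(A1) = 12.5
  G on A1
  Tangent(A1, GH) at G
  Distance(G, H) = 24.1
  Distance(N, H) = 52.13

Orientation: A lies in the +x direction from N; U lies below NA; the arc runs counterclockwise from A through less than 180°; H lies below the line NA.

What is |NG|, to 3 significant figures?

38.9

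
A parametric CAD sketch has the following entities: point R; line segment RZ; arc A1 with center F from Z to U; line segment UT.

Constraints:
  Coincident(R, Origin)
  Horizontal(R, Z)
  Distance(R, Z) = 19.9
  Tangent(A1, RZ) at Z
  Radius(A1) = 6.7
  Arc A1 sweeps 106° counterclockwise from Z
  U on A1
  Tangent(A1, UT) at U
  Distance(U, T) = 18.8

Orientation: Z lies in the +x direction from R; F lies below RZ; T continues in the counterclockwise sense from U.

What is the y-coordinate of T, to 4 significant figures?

-26.62

R is at the origin; R and Z share the same y with |RZ| = 19.9 and Z on the +x side, so Z = (19.90, 0.000). Since A1 is tangent to RZ there, FZ ⟂ RZ, so F = Z + (0, -6.7) = (19.90, -6.700). On A1, Z sits at bearing 90° from F; a 106° counterclockwise sweep puts U at bearing 196°, so U = F + 6.7·(cos 196°, sin 196°) = (13.46, -8.547). A1 meets UT tangentially, so FU is at right angles to UT, so UT runs along (−sin 196°, cos 196°); with |UT| = 18.8, T = (18.64, -26.62). So T.y = -26.62.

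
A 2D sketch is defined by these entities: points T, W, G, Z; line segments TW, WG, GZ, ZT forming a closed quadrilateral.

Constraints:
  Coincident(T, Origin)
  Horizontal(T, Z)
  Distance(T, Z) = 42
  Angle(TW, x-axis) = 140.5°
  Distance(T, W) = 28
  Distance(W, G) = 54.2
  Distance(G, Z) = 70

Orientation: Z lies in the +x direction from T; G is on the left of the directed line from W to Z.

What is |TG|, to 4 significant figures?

62.83

T is at the origin; T and Z share the same y with |TZ| = 42.0 and Z in +x, so Z = (42.0, 0). TW runs at 140.5° with |TW| = 28.0, so W = (-21.61, 17.81). G is determined by |WG| = 54.2 and |GZ| = 70.0 together: it lies at the intersection of circle(W, 54.2) and circle(Z, 70.0). With |WZ| = 66.05, the foot of the radical line on WZ is 18.17 from W and the perpendicular offset is √(54.2² − 18.17²) = 51.06. Taking the left-of-WZ solution: G = (9.661, 62.08).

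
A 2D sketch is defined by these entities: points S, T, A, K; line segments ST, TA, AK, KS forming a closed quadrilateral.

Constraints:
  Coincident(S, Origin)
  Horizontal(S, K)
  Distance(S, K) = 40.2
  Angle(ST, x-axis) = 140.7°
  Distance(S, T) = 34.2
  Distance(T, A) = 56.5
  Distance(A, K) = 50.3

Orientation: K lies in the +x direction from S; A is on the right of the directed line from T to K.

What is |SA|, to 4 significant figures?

28.81

Checks: ST at 140.7° ✓; |TA| = 56.50 ✓; |AK| = 50.30 ✓.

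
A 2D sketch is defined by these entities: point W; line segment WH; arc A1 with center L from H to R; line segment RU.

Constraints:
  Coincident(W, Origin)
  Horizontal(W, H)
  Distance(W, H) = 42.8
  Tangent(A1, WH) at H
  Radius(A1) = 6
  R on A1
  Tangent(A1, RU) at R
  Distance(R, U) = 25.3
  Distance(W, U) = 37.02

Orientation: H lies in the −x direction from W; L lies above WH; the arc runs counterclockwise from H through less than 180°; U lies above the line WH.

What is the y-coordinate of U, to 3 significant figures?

26.1

Checks: |LH| = 6.000 ✓; |LR| = 6.000 ✓; ∠(LR, RU) = 90.00° ✓; |RU| = 25.30 ✓; |WU| = 37.02 ✓.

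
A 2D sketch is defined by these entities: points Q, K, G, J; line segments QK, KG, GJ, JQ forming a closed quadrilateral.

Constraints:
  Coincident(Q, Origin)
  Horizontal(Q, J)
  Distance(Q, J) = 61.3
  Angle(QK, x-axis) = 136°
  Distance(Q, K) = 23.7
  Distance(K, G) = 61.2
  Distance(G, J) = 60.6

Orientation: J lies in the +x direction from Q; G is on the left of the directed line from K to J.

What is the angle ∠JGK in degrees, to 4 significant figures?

82.19°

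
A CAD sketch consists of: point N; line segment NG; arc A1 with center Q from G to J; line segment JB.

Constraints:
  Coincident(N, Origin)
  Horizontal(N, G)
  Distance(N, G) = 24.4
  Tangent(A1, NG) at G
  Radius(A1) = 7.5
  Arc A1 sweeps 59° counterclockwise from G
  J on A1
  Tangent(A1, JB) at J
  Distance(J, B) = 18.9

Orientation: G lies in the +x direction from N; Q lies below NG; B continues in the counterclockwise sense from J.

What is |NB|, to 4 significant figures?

21.48

On A1, G sits at bearing 90° from Q; a 59° counterclockwise sweep puts J at bearing 149°, so J = Q + 7.5·(cos 149°, sin 149°) = (17.97, -3.637). Tangency of A1 to JB means the radius QJ is perpendicular to JB, so JB runs along (−sin 149°, cos 149°); with |JB| = 18.9, B = (8.237, -19.84). Then |NB| = |B − N| = 21.48.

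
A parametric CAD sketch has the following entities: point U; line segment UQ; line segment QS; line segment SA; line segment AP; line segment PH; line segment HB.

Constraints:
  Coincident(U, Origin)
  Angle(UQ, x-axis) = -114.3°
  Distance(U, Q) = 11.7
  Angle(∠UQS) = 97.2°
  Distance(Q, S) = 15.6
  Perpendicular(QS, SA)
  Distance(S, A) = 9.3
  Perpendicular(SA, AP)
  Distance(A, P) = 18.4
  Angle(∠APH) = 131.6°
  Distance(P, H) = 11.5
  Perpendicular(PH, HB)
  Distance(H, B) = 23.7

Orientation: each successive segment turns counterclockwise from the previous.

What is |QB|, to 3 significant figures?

16.7

U is at the origin; UQ runs at -114.3° with length 11.7, so Q = (-4.81, -10.7). ∠UQS = 97.2° gives QS at -31.5° from the x-axis; with |QS| = 15.6, S = (8.49, -18.8). QS ⟂ SA, so SA runs at 58.5°; with |SA| = 9.3, A = (13.3, -10.9). The perpendicularity gives AP at right angles to SA, so AP runs at 148°; with |AP| = 18.4, P = (-2.34, -1.27). ∠APH = 131.6° gives PH at -163° from the x-axis; with |PH| = 11.5, H = (-13.3, -4.61). The perpendicularity gives HB at right angles to PH, so HB runs at -73.1°; with |HB| = 23.7, B = (-6.46, -27.3). Then |QB| = |B − Q| = 16.7.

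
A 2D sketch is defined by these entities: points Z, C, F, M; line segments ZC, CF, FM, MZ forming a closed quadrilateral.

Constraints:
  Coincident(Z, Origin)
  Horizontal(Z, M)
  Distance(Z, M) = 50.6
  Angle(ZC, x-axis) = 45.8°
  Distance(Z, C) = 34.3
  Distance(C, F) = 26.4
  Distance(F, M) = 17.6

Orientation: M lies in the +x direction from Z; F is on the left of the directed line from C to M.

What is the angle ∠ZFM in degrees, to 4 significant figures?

74.47°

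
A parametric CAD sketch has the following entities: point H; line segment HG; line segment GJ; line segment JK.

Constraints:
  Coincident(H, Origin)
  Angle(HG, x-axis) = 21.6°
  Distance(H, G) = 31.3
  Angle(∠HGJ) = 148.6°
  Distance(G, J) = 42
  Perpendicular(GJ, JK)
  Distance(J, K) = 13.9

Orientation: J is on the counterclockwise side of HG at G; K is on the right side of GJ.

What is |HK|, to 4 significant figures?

75.06

H is at the origin; HG runs at 21.6° with length 31.3, so G = 31.3·(cos 21.6°, sin 21.6°) = (29.10, 11.52). ∠HGJ = 148.6°, so GJ runs at 21.6° + (180° − 148.6°) = 53.00° from the x-axis; with |GJ| = 42.0, J = G + 42.0·(cos 53.00°, sin 53.00°) = (54.38, 45.06). GJ ⟂ JK; with |JK| = 13.9 on the right of GJ, K = J + 13.9·(0.7986, -0.6018) = (65.48, 36.70). Then |HK| = |K − H| = 75.06.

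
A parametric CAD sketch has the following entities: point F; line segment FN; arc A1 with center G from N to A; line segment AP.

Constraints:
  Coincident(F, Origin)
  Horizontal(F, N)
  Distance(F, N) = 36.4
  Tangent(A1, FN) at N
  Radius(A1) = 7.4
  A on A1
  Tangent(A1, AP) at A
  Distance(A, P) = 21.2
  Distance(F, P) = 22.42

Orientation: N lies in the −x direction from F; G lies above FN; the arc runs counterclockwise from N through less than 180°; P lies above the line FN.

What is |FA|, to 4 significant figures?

31.52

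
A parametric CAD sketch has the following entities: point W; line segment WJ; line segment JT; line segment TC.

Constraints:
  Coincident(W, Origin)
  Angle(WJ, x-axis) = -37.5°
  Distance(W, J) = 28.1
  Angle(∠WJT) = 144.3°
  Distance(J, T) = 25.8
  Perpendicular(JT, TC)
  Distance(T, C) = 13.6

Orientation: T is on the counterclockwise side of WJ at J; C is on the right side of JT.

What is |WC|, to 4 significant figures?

57.13

W is at the origin; WJ runs at -37.5° with length 28.1, so J = 28.1·(cos -37.5°, sin -37.5°) = (22.29, -17.11). ∠WJT = 144.3°, so JT runs at -37.5° + (180° − 144.3°) = -1.800° from the x-axis; with |JT| = 25.8, T = J + 25.8·(cos -1.800°, sin -1.800°) = (48.08, -17.92). The perpendicularity gives TC at right angles to JT; with |TC| = 13.6 on the right of JT, C = T + 13.6·(-0.03141, -0.9995) = (47.65, -31.51). Then |WC| = |C − W| = 57.13.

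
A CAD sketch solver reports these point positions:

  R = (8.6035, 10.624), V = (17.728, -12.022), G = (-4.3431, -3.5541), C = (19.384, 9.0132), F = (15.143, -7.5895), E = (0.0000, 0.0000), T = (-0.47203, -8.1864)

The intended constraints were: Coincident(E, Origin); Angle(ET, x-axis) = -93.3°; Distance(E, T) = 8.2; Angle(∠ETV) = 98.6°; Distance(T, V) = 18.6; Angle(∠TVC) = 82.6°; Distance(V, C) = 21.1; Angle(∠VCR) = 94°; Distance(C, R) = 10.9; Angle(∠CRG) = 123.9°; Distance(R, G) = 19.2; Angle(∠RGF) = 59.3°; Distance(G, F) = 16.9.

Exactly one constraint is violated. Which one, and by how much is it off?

Distance(G, F) = 16.9 — off by 3.00.

E = (0.00, 0.00) ✓; ET at -93.30° ✓; |ET| = 8.200 ✓; ∠ETV = 98.60° ✓; |TV| = 18.60 ✓; ∠TVC = 82.60° ✓; |VC| = 21.10 ✓; ∠VCR = 94.00° ✓; |CR| = 10.90 ✓; ∠CRG = 123.9° ✓; |RG| = 19.20 ✓; ∠RGF = 59.30° ✓; |GF| = 19.90 ✗.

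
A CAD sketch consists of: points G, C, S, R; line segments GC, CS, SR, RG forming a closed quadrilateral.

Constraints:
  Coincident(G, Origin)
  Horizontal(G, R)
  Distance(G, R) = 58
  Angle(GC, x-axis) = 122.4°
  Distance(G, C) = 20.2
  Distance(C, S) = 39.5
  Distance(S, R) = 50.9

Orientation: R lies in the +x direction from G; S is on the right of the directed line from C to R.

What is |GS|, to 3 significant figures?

19.3

G is at the origin; GR is horizontal with |GR| = 58.0 and R in +x, so R = (58.0, 0). GC runs at 122.4° with |GC| = 20.2, so C = (-10.8, 17.1). S is determined by |CS| = 39.5 and |SR| = 50.9 together: it lies at the intersection of circle(C, 39.5) and circle(R, 50.9). With |CR| = 70.9, the foot of the radical line on CR is 28.2 from C and the perpendicular offset is √(39.5² − 28.2²) = 27.7. Taking the right-of-CR solution: S = (9.88, -16.6).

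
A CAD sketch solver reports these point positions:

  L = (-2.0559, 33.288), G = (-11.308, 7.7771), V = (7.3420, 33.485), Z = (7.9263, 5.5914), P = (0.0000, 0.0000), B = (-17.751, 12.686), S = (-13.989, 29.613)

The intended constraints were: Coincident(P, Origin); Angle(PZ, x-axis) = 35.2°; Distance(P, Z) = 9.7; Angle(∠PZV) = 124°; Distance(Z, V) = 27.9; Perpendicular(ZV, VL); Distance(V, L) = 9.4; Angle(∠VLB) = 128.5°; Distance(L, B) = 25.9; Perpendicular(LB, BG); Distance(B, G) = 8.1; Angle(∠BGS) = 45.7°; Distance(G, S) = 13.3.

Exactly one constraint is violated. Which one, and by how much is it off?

Distance(G, S) = 13.3 — off by 8.70.

P = (0.00, 0.00) ✓; PZ at 35.20° ✓; |PZ| = 9.700 ✓; ∠PZV = 124.0° ✓; |ZV| = 27.90 ✓; ∠(ZV, VL) = 90.00° ✓; |VL| = 9.400 ✓; ∠VLB = 128.5° ✓; |LB| = 25.90 ✓; ∠(LB, BG) = 90.00° ✓; |BG| = 8.100 ✓; ∠BGS = 45.70° ✓; |GS| = 22.00 ✗.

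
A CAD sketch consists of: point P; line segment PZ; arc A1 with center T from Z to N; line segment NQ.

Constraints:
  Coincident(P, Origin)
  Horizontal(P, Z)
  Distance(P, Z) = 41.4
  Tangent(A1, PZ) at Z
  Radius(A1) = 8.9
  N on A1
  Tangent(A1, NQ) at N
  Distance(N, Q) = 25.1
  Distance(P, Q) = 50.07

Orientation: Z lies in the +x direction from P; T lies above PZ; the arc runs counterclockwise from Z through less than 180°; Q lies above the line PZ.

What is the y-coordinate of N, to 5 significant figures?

13.555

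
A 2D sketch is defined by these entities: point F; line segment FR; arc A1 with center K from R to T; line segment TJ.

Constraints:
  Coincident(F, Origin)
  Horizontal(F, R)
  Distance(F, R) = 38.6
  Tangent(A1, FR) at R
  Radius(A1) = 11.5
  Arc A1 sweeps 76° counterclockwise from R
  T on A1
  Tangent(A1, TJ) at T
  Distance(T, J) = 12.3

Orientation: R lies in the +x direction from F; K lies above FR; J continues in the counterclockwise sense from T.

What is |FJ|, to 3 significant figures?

56.6

F is at the origin; FR is horizontal with |FR| = 38.6 and R on the +x side, so R = (38.6, 0.00). A1 meets FR tangentially, so KR is at right angles to FR, so K = R + (0, 11.5) = (38.6, 11.5). On A1, R sits at bearing -90° from K; a 76° counterclockwise sweep puts T at bearing -14°, so T = K + 11.5·(cos -14°, sin -14°) = (49.8, 8.72). Tangency of A1 to TJ means the radius KT is perpendicular to TJ, so TJ runs along (−sin -14°, cos -14°); with |TJ| = 12.3, J = (52.7, 20.7). Then |FJ| = |J − F| = 56.6.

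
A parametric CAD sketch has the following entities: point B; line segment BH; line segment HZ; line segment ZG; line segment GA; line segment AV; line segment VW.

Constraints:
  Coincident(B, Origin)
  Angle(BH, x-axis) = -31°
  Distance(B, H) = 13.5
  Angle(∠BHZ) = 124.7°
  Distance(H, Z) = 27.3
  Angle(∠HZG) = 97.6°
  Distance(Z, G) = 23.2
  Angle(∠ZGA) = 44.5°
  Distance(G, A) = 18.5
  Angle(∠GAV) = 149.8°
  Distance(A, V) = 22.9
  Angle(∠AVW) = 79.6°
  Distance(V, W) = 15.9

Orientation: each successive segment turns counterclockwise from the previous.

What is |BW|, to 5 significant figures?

38.735

B is at the origin; BH runs at -31.0° with length 13.5, so H = (11.572, -6.9530). ∠BHZ = 124.7° gives HZ at 24.300° from the x-axis; with |HZ| = 27.3, Z = (36.453, 4.2813). ∠HZG = 97.6° gives ZG at 106.70° from the x-axis; with |ZG| = 23.2, G = (29.786, 26.503). ∠ZGA = 44.5° gives GA at -117.80° from the x-axis; with |GA| = 18.5, A = (21.158, 10.138). ∠GAV = 149.8° gives AV at -87.600° from the x-axis; with |AV| = 22.9, V = (22.117, -12.742). ∠AVW = 79.6° gives VW at 12.800° from the x-axis; with |VW| = 15.9, W = (37.622, -9.2192). Then |BW| = |W − B| = 38.735.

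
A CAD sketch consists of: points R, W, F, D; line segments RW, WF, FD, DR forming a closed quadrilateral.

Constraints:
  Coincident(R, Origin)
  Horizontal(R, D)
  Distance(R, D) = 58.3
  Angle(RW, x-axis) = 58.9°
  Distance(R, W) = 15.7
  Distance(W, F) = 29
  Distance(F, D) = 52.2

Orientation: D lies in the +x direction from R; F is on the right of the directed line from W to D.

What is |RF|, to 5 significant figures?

17.712

Checks: |WF| = 29.00 ✓; |FD| = 52.20 ✓.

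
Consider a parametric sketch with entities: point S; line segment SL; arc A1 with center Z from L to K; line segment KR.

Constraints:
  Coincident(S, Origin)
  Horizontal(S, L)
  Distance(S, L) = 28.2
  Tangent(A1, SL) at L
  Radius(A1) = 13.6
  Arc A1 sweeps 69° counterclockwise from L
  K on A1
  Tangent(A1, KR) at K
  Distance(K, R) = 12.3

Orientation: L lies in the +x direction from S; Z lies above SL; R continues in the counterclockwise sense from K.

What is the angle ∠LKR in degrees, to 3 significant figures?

145°

On A1, L sits at bearing -90° from Z; a 69° counterclockwise sweep puts K at bearing -21°, so K = Z + 13.6·(cos -21°, sin -21°) = (40.9, 8.73). The tangent condition forces ZK to be normal to KR, so KR runs along (−sin -21°, cos -21°); with |KR| = 12.3, R = (45.3, 20.2). Then cos ∠LKR = KL·KR / (|KL||KR|), giving 145°.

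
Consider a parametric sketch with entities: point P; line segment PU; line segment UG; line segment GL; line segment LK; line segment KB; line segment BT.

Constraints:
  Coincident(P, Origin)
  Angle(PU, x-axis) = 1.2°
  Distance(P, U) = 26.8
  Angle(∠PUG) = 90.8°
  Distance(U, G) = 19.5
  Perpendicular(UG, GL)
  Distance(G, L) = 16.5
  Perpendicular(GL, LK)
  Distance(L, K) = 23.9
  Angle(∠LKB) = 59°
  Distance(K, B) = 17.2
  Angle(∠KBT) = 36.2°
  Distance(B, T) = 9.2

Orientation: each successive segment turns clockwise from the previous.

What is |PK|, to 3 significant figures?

11.1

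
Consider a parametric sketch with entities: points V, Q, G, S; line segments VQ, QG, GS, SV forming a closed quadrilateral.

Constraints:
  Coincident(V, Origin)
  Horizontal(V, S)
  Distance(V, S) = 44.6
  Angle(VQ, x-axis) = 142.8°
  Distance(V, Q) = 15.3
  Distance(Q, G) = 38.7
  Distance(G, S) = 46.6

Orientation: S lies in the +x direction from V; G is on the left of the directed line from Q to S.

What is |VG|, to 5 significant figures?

39.494

Checks: |QG| = 38.70 ✓; |GS| = 46.60 ✓.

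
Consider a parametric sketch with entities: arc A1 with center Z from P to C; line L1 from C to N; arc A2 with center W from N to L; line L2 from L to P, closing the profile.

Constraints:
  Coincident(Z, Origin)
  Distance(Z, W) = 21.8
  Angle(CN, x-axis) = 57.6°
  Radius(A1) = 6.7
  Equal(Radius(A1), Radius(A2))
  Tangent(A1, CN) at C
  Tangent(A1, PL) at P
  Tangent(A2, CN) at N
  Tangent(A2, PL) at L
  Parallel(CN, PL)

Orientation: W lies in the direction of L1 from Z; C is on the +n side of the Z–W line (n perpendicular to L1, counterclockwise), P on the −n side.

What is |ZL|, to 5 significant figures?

22.806

Tangency of A1 to both parallel lines with radius 6.7 puts C and P at Z ± 6.7·n: C = (-5.6570, 3.5900), P = (5.6570, -3.5900). Equal radii place N and L the same way about W: N = W + 6.7·n = (6.0240, 21.996), L = W − 6.7·n = (17.338, 14.816). Then |ZL| = |L − Z| = 22.806.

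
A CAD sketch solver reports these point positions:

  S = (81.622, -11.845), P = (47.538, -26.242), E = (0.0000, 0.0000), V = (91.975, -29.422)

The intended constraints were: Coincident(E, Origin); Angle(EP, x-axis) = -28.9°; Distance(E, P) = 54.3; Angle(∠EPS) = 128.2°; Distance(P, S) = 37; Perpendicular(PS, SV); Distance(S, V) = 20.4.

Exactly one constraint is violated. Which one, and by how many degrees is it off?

Perpendicular(PS, SV) — off by 7.60°.

E = (0.00, 0.00) ✓; EP at -28.90° ✓; |EP| = 54.30 ✓; ∠EPS = 128.2° ✓; |PS| = 37.00 ✓; ∠(PS, SV) = 82.40° ✗; |SV| = 20.40 ✓.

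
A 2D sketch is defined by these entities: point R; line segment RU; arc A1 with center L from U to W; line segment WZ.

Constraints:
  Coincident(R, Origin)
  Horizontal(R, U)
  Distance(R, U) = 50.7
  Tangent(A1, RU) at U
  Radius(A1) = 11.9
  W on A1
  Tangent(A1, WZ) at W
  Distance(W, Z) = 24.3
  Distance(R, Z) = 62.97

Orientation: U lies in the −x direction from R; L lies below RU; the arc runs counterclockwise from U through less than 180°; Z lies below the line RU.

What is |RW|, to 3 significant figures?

63.6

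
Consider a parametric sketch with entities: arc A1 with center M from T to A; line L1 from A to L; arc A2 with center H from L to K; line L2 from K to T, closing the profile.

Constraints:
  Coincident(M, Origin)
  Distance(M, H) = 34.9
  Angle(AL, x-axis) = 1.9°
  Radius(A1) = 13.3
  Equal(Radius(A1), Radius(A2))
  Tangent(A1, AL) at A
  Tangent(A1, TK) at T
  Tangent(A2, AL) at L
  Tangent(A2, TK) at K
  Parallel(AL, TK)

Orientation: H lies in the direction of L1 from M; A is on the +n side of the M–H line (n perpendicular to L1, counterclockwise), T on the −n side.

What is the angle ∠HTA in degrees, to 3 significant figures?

69.1°

M is at the origin and H lies 34.9 along u from M, so H = 34.9·u = (34.9, 1.16). Tangency of A1 to both parallel lines with radius 13.3 puts A and T at M ± 13.3·n: A = (-0.441, 13.3), T = (0.441, -13.3). Then cos ∠HTA = TH·TA / (|TH||TA|), giving 69.1°.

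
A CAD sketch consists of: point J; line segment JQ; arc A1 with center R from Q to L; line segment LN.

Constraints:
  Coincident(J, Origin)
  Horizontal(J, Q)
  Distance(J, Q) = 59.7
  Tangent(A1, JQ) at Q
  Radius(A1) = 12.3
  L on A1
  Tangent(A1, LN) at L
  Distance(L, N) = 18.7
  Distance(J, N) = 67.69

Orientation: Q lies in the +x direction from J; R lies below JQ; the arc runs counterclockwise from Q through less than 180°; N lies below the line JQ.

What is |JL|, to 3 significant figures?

52.3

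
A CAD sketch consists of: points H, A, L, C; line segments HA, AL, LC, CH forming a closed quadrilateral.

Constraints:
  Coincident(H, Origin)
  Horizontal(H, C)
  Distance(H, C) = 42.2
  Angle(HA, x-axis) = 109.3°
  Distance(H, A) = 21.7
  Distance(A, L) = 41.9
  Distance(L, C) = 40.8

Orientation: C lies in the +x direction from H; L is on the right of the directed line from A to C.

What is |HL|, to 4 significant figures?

20.20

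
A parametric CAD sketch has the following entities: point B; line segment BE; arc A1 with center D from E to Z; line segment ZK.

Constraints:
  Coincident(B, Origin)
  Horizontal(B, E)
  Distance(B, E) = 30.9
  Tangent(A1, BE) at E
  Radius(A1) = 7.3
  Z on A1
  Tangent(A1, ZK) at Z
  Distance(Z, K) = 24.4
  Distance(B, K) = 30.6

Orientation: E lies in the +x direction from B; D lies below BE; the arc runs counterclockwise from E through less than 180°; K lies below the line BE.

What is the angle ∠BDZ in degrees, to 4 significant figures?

9.795°

B is at the origin; B and E share the same y with |BE| = 30.9 and E on the +x side, so E = (30.90, 0.000). A1 meets BE tangentially, so DE is at right angles to BE, so D = E + (0, -7.3) = (30.90, -7.300). Since DZ ⟂ ZK (tangency), |DK| = √(7.3² + 24.4²) = 25.47 regardless of where Z sits on A1. So K lies on both circle(B, 30.6) and circle(D, 25.47); the below-BE intersection is K = (14.62, -26.88). Z is the foot of the tangent from K: Z = (24.18, -4.437).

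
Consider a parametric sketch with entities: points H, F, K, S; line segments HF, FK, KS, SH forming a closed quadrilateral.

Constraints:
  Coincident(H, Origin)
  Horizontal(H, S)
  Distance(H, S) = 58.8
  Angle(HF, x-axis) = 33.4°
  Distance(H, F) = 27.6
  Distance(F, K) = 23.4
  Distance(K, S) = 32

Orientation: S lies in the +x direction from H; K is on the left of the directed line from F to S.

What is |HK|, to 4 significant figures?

51.00

Checks: |FK| = 23.40 ✓; |KS| = 32.00 ✓.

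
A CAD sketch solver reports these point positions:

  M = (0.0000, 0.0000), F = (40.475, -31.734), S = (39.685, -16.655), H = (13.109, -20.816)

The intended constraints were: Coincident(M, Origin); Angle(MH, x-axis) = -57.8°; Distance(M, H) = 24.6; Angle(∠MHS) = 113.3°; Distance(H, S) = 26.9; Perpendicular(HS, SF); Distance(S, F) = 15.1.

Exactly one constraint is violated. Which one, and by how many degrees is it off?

Perpendicular(HS, SF) — off by 5.90°.

M = (0.00, 0.00) ✓; MH at -57.80° ✓; |MH| = 24.60 ✓; ∠MHS = 113.3° ✓; |HS| = 26.90 ✓; ∠(HS, SF) = 95.90° ✗; |SF| = 15.10 ✓.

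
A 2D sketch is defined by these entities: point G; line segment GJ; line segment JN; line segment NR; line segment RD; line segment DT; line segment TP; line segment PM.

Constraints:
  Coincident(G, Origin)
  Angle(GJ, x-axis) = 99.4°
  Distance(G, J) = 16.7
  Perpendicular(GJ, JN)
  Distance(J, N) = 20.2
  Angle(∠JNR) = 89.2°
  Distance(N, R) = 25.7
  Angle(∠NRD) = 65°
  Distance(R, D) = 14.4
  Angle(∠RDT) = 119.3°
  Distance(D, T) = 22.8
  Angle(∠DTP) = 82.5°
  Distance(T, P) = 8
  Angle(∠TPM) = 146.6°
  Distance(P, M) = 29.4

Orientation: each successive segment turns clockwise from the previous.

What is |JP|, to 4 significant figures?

13.75

∠RDT = 119.3° gives DT at 102.9° from the x-axis; with |DT| = 22.8, T = (2.140, 20.65). ∠DTP = 82.5° gives TP at 5.400° from the x-axis; with |TP| = 8.0, P = (10.10, 21.41). Then |JP| = |P − J| = 13.75.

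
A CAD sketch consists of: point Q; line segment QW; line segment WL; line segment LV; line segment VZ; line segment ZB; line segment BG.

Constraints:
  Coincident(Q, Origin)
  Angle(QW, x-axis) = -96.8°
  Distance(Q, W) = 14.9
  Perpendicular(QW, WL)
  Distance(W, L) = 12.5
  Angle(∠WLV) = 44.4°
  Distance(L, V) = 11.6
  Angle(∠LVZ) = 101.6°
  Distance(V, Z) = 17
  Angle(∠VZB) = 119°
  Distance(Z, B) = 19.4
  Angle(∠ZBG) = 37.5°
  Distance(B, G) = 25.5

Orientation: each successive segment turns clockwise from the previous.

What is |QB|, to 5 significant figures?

36.546

Q is at the origin; QW runs at -96.8° with length 14.9, so W = (-1.7642, -14.795). The perpendicularity gives WL at right angles to QW, so WL runs at 173.20°; with |WL| = 12.5, L = (-14.176, -13.315). ∠WLV = 44.4° gives LV at 37.600° from the x-axis; with |LV| = 11.6, V = (-4.9857, -6.2375). ∠LVZ = 101.6° gives VZ at -40.800° from the x-axis; with |VZ| = 17.0, Z = (7.8832, -17.346). ∠VZB = 119.0° gives ZB at -101.80° from the x-axis; with |ZB| = 19.4, B = (3.9160, -36.336). Then |QB| = |B − Q| = 36.546.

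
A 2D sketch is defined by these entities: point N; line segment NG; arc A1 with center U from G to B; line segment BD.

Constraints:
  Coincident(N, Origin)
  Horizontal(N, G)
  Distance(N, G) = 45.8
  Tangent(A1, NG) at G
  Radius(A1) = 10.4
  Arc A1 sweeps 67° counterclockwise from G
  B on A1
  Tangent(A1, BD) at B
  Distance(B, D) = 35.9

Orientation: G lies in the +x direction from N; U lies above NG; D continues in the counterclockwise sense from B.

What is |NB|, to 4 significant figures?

55.73

N is at the origin; NG is horizontal with |NG| = 45.8 and G on the +x side, so G = (45.80, 0.000). A1 meets NG tangentially, so UG is at right angles to NG, so U = G + (0, 10.4) = (45.80, 10.40). On A1, G sits at bearing -90° from U; a 67° counterclockwise sweep puts B at bearing -23°, so B = U + 10.4·(cos -23°, sin -23°) = (55.37, 6.336). Then |NB| = |B − N| = 55.73.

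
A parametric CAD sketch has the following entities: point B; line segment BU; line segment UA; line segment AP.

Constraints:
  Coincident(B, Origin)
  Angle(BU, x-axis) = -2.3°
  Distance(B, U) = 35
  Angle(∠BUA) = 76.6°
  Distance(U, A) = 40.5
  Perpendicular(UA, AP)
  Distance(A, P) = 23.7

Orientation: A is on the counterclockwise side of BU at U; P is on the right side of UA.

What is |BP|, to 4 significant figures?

66.21

∠BUA = 76.6°, so UA runs at -2.3° + (180° − 76.6°) = 101.1° from the x-axis; with |UA| = 40.5, A = U + 40.5·(cos 101.1°, sin 101.1°) = (27.17, 38.34). UA ⟂ AP; with |AP| = 23.7 on the right of UA, P = A + 23.7·(0.9813, 0.1925) = (50.43, 42.90). Then |BP| = |P − B| = 66.21.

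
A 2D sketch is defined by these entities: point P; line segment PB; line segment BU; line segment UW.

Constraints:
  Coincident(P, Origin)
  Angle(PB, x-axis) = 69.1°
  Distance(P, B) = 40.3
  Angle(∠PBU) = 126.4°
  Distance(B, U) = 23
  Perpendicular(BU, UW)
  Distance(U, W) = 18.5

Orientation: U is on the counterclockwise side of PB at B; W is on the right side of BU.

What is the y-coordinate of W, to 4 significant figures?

67.00

P is at the origin; PB runs at 69.1° with length 40.3, so B = 40.3·(cos 69.1°, sin 69.1°) = (14.38, 37.65). ∠PBU = 126.4°, so BU runs at 69.1° + (180° − 126.4°) = 122.7° from the x-axis; with |BU| = 23.0, U = B + 23.0·(cos 122.7°, sin 122.7°) = (1.951, 57.00). BU ⟂ UW; with |UW| = 18.5 on the right of BU, W = U + 18.5·(0.8415, 0.5402) = (17.52, 67.00). So W.y = 67.00.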